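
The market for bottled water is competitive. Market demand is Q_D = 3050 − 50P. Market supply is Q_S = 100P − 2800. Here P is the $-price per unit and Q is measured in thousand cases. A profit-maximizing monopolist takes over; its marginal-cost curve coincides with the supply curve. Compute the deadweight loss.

$2904 thousand

In inverse form: demand P = 61 − 0.02Q, supply P = 28 + 0.01Q.
Competitive equilibrium: 61 − 0.02Q = 28 + 0.01Q → Q* = 1100, P* = 39.
Marginal revenue: MR = 61 − 0.04Q. Set MR = MC: 61 − 0.04Q = 28 + 0.01Q → Q_m = 660.
Price P_m = 61 − 0.02·660 = 47.8; MC(Q_m) = 28 + 0.01·660 = 34.6.
Competitive Q* = 1100, so ΔQ = 440; wedge = 47.8 − 34.6 = 13.2.
Deadweight loss = ½ × 440 × 13.2 = $2904 thousand.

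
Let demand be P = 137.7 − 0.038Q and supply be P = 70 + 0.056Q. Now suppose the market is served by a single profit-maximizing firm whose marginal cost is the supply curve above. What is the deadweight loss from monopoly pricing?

2020.41

Competitive equilibrium: 137.7 − 0.038Q = 70 + 0.056Q → Q* = 720.2128, P* = 110.3319.
Marginal revenue: MR = 137.7 − 0.076Q. Set MR = MC: 137.7 − 0.076Q = 70 + 0.056Q → Q_m = 512.8788.
Price P_m = 137.7 − 0.038·512.8788 = 118.2106; MC(Q_m) = 70 + 0.056·512.8788 = 98.7212.
Competitive Q* = 720.2128, so ΔQ = 207.334; wedge = 118.2106 − 98.7212 = 19.4894.
DWL = ½ × 207.334 × 19.4894 = 2020.41.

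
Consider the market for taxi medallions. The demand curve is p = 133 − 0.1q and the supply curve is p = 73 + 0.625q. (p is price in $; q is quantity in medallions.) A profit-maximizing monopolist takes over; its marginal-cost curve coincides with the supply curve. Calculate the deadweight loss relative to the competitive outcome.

Competitive equilibrium: 133 − 0.1q = 73 + 0.625q → q* = 82.7586, p* = 124.7241.
Marginal revenue: MR = 133 − 0.2q. Set MR = MC: 133 − 0.2q = 73 + 0.625q → q_m = 72.7273.
Price p_m = 133 − 0.1·72.7273 = 125.7273; MC(q_m) = 73 + 0.625·72.7273 = 118.4546.
Competitive q* = 82.7586, so Δq = 10.0313; wedge = 125.7273 − 118.4546 = 7.2727.
Welfare loss = ½ × 10.0313 × 7.2727 = $36.48.

$36.48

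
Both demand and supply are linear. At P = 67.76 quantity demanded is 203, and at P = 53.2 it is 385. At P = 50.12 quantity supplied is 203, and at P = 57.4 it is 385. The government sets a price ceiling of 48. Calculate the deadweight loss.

2400

Demand slope = (53.2 − 67.76)/(385 − 203) = −0.08, so P = 84 − 0.08Q.
Supply slope = (57.4 − 50.12)/(385 − 203) = 0.04, so P = 42 + 0.04Q.
Competitive equilibrium: 84 − 0.08Q = 42 + 0.04Q → Q* = 350, P* = 56.
At the ceiling P = 48, quantity supplied = (48 − 42)/0.04 = 150.
Willingness to pay at Q' = 150: 84 − 0.08·150 = 72.
ΔQ = 350 − 150 = 200; wedge = 72 − 48 = 24.
The triangle = ½ × 200 × 24 = 2400.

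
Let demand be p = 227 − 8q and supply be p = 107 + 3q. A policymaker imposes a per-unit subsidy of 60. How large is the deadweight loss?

Competitive equilibrium: 227 − 8q = 107 + 3q → q* = 10.9091, p* = 139.7273.
The subsidy lowers effective supply by 60: p = 47 + 3q.
New quantity: 227 − 8q = 47 + 3q → q' = 16.3636.
Overproduction Δq = 16.3636 − 10.9091 = 5.4545; wedge = subsidy = 60.
The triangle = ½ × 5.4545 × 60 = 163.64.

163.64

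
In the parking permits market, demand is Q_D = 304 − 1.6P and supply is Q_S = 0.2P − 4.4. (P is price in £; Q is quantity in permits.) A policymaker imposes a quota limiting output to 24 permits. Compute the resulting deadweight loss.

In inverse form: demand P = 190 − 0.625Q, supply P = 22 + 5Q.
Competitive equilibrium: 190 − 0.625Q = 22 + 5Q → Q* = 29.8667, P* = 171.3333.
At Q = 24: demand price = 190 − 0.625·24 = 175; supply price = 22 + 5·24 = 142.
ΔQ = 29.8667 − 24 = 5.8667; wedge = 175 − 142 = 33.
Welfare loss = ½ × 5.8667 × 33 = £96.80.

£96.80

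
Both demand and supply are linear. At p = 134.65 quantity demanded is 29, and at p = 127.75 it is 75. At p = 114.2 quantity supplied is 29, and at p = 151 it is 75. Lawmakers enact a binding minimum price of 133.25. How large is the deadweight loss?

Demand slope = (127.75 − 134.65)/(75 − 29) = −0.15, so p = 139 − 0.15q.
Supply slope = (151 − 114.2)/(75 − 29) = 0.8, so p = 91 + 0.8q.
Competitive equilibrium: 139 − 0.15q = 91 + 0.8q → q* = 50.5263, p* = 131.4211.
At the floor p = 133.25, quantity demanded = (139 − 133.25)/0.15 = 38.3333.
Sellers' marginal cost at q' = 38.3333: 91 + 0.8·38.3333 = 121.6666.
Δq = 50.5263 − 38.3333 = 12.193; wedge = 133.25 − 121.6666 = 11.5834.
DWL = ½ × 12.193 × 11.5834 = 70.62.

70.62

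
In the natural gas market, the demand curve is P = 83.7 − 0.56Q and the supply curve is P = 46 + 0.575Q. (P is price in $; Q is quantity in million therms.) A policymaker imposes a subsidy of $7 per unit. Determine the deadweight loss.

Competitive equilibrium: 83.7 − 0.56Q = 46 + 0.575Q → Q* = 33.2159, P* = 65.0991.
The subsidy lowers effective supply by 7: P = 39 + 0.575Q.
New quantity: 83.7 − 0.56Q = 39 + 0.575Q → Q' = 39.3833.
Overproduction ΔQ = 39.3833 − 33.2159 = 6.1674; wedge = subsidy = 7.
Welfare loss = ½ × 6.1674 × 7 = $21.59 million.

$21.59 million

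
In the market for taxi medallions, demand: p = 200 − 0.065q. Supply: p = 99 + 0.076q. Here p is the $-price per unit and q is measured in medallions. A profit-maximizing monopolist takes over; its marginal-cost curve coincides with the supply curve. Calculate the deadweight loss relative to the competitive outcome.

Competitive equilibrium: 200 − 0.065q = 99 + 0.076q → q* = 716.31206, p* = 153.43972.
Marginal revenue: MR = 200 − 0.13q. Set MR = MC: 200 − 0.13q = 99 + 0.076q → q_m = 490.29126.
Price p_m = 200 − 0.065·490.29126 = 168.13107; MC(q_m) = 99 + 0.076·490.29126 = 136.26214.
Competitive q* = 716.31206, so Δq = 226.0208; wedge = 168.13107 − 136.26214 = 31.86893.
The triangle = ½ × 226.0208 × 31.86893 = $3601.52.

$3601.52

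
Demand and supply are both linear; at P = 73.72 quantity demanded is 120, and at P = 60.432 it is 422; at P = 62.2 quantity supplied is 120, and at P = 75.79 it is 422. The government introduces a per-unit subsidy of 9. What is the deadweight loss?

Demand slope = (60.432 − 73.72)/(422 − 120) = −0.044, so P = 79 − 0.044Q.
Supply slope = (75.79 − 62.2)/(422 − 120) = 0.045, so P = 56.8 + 0.045Q.
Competitive equilibrium: 79 − 0.044Q = 56.8 + 0.045Q → Q* = 249.4382, P* = 68.0247.
The subsidy lowers effective supply by 9: P = 47.8 + 0.045Q.
New quantity: 79 − 0.044Q = 47.8 + 0.045Q → Q' = 350.5618.
Overproduction ΔQ = 350.5618 − 249.4382 = 101.1236; wedge = subsidy = 9.
The triangle = ½ × 101.1236 × 9 = 455.06.

455.06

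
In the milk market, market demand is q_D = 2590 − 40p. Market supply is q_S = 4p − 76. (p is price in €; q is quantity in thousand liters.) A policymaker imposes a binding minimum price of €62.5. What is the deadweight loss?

€801.82 thousand

In inverse form: demand p = 64.75 − 0.025q, supply p = 19 + 0.25q.
Competitive equilibrium: 64.75 − 0.025q = 19 + 0.25q → q* = 166.3636, p* = 60.5909.
At the floor p = 62.5, quantity demanded = (64.75 − 62.5)/0.025 = 90.
Sellers' marginal cost at q' = 90: 19 + 0.25·90 = 41.5.
Δq = 166.3636 − 90 = 76.3636; wedge = 62.5 − 41.5 = 21.
Deadweight loss = ½ × 76.3636 × 21 = €801.82 thousand.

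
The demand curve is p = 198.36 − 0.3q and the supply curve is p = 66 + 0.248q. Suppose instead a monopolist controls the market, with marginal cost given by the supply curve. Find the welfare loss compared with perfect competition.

Competitive equilibrium: 198.36 − 0.3q = 66 + 0.248q → q* = 241.5328, p* = 125.9001.
Marginal revenue: MR = 198.36 − 0.6q. Set MR = MC: 198.36 − 0.6q = 66 + 0.248q → q_m = 156.0849.
Price p_m = 198.36 − 0.3·156.0849 = 151.5345; MC(q_m) = 66 + 0.248·156.0849 = 104.7091.
Competitive q* = 241.5328, so Δq = 85.4479; wedge = 151.5345 − 104.7091 = 46.8254.
The triangle = ½ × 85.4479 × 46.8254 = 2000.57.

2000.57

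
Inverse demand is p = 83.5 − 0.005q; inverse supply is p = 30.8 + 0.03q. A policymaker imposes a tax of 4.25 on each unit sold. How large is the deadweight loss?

258.04

Competitive equilibrium: 83.5 − 0.005q = 30.8 + 0.03q → q* = 1505.7143, p* = 75.9714.
With the tax, the buyer price exceeds the seller price by 4.25: (83.5 − 0.005q) − (30.8 + 0.03q) = 4.25 → q' = 1384.2857.
Δq = 1505.7143 − 1384.2857 = 121.4286; the wedge equals the tax, 4.25.
Welfare loss = ½ × 121.4286 × 4.25 = 258.04.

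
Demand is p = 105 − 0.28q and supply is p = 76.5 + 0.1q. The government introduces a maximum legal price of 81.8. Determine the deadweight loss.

Competitive equilibrium: 105 − 0.28q = 76.5 + 0.1q → q* = 75, p* = 84.
At the ceiling p = 81.8, quantity supplied = (81.8 − 76.5)/0.1 = 53.
Willingness to pay at q' = 53: 105 − 0.28·53 = 90.16.
Δq = 75 − 53 = 22; wedge = 90.16 − 81.8 = 8.36.
Welfare loss = ½ × 22 × 8.36 = 91.96.

91.96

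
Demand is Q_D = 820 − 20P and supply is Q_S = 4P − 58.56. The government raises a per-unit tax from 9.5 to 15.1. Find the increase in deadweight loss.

In inverse form: demand P = 41 − 0.05Q, supply P = 14.64 + 0.25Q.
Competitive equilibrium: 41 − 0.05Q = 14.64 + 0.25Q → Q* = 87.8667, P* = 36.6067.
For a per-unit tax t: ΔQ = t/0.3, so DWL = ½·t·(t/0.3) = t²/0.6.
At t = 9.5: DWL = 150.417. At t = 15.1: DWL = 380.017.
Increase = 380.017 − 150.417 = 229.60.

229.60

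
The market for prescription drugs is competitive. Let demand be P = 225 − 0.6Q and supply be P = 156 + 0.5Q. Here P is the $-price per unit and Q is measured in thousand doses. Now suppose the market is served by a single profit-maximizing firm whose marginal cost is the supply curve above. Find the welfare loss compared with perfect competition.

Competitive equilibrium: 225 − 0.6Q = 156 + 0.5Q → Q* = 62.7273, P* = 187.3636.
Marginal revenue: MR = 225 − 1.2Q. Set MR = MC: 225 − 1.2Q = 156 + 0.5Q → Q_m = 40.5882.
Price P_m = 225 − 0.6·40.5882 = 200.6471; MC(Q_m) = 156 + 0.5·40.5882 = 176.2941.
Competitive Q* = 62.7273, so ΔQ = 22.1391; wedge = 200.6471 − 176.2941 = 24.353.
The triangle = ½ × 22.1391 × 24.353 = $269.58 thousand.

$269.58 thousand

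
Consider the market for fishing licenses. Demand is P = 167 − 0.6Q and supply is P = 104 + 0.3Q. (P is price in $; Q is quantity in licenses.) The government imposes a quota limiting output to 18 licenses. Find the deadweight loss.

$1216.80

Competitive equilibrium: 167 − 0.6Q = 104 + 0.3Q → Q* = 70, P* = 125.
At Q = 18: demand price = 167 − 0.6·18 = 156.2; supply price = 104 + 0.3·18 = 109.4.
ΔQ = 70 − 18 = 52; wedge = 156.2 − 109.4 = 46.8.
Welfare loss = ½ × 52 × 46.8 = $1216.80.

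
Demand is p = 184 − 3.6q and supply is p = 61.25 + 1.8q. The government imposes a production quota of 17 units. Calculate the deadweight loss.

88.69

Competitive equilibrium: 184 − 3.6q = 61.25 + 1.8q → q* = 22.7315, p* = 102.1667.
At q = 17: demand price = 184 − 3.6·17 = 122.8; supply price = 61.25 + 1.8·17 = 91.85.
Δq = 22.7315 − 17 = 5.7315; wedge = 122.8 − 91.85 = 30.95.
DWL = ½ × 5.7315 × 30.95 = 88.69.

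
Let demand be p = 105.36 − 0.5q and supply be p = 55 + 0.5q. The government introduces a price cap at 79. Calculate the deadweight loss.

2.78

Competitive equilibrium: 105.36 − 0.5q = 55 + 0.5q → q* = 50.36, p* = 80.18.
At the ceiling p = 79, quantity supplied = (79 − 55)/0.5 = 48.
Willingness to pay at q' = 48: 105.36 − 0.5·48 = 81.36.
Δq = 50.36 − 48 = 2.36; wedge = 81.36 − 79 = 2.36.
The triangle = ½ × 2.36 × 2.36 = 2.78.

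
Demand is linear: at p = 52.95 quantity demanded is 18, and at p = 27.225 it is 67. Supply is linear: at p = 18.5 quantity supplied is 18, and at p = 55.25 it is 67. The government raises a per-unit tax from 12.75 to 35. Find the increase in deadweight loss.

416.64

Demand slope = (27.225 − 52.95)/(67 − 18) = −0.525, so p = 62.4 − 0.525q.
Supply slope = (55.25 − 18.5)/(67 − 18) = 0.75, so p = 5 + 0.75q.
Competitive equilibrium: 62.4 − 0.525q = 5 + 0.75q → q* = 45.0196, p* = 38.7647.
For a per-unit tax t: Δq = t/1.275, so DWL = ½·t·(t/1.275) = t²/2.55.
At t = 12.75: DWL = 63.75. At t = 35: DWL = 480.392.
Increase = 480.392 − 63.75 = 416.64.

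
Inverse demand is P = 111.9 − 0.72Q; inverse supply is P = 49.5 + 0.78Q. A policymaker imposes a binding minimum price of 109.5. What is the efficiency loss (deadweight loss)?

1098.25

Competitive equilibrium: 111.9 − 0.72Q = 49.5 + 0.78Q → Q* = 41.6, P* = 81.948.
At the floor P = 109.5, quantity demanded = (111.9 − 109.5)/0.72 = 3.3333.
Sellers' marginal cost at Q' = 3.3333: 49.5 + 0.78·3.3333 = 52.1.
ΔQ = 41.6 − 3.3333 = 38.2667; wedge = 109.5 − 52.1 = 57.4.
The triangle = ½ × 38.2667 × 57.4 = 1098.25.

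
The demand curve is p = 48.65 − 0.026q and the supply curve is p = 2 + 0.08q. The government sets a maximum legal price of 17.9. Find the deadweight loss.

3087.10

Competitive equilibrium: 48.65 − 0.026q = 2 + 0.08q → q* = 440.0943, p* = 37.2075.
At the ceiling p = 17.9, quantity supplied = (17.9 − 2)/0.08 = 198.75.
Willingness to pay at q' = 198.75: 48.65 − 0.026·198.75 = 43.4825.
Δq = 440.0943 − 198.75 = 241.3443; wedge = 43.4825 − 17.9 = 25.5825.
Welfare loss = ½ × 241.3443 × 25.5825 = 3087.10.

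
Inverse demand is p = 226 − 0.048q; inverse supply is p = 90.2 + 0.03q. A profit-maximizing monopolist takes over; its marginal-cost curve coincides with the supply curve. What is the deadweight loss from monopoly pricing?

Competitive equilibrium: 226 − 0.048q = 90.2 + 0.03q → q* = 1741.02564, p* = 142.43077.
Marginal revenue: MR = 226 − 0.096q. Set MR = MC: 226 − 0.096q = 90.2 + 0.03q → q_m = 1077.77778.
Price p_m = 226 − 0.048·1077.77778 = 174.26667; MC(q_m) = 90.2 + 0.03·1077.77778 = 122.53333.
Competitive q* = 1741.02564, so Δq = 663.24786; wedge = 174.26667 − 122.53333 = 51.73334.
Welfare loss = ½ × 663.24786 × 51.73334 = 17156.01.

17156.01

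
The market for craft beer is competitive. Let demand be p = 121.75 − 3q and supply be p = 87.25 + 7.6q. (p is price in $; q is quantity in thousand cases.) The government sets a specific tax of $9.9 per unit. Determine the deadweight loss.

Competitive equilibrium: 121.75 − 3q = 87.25 + 7.6q → q* = 3.2547, p* = 111.9858.
With the tax, the buyer price exceeds the seller price by 9.9: (121.75 − 3q) − (87.25 + 7.6q) = 9.9 → q' = 2.3208.
Δq = 3.2547 − 2.3208 = 0.9339; the wedge equals the tax, 9.9.
Welfare loss = ½ × 0.9339 × 9.9 = $4.62 thousand.

$4.62 thousand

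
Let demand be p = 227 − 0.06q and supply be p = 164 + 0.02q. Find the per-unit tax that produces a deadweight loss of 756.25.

Competitive equilibrium: 227 − 0.06q = 164 + 0.02q → q* = 787.5, p* = 179.75.
A tax t gives Δq = t/0.08 and wedge t, so DWL = t²/0.16.
t²/0.16 = 756.25 → t² = 121 → t = 11.

11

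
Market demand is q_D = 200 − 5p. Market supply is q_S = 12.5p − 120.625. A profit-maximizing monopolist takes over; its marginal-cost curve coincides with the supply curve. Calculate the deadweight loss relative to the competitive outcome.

In inverse form: demand p = 40 − 0.2q, supply p = 9.65 + 0.08q.
Competitive equilibrium: 40 − 0.2q = 9.65 + 0.08q → q* = 108.3929, p* = 18.3214.
Marginal revenue: MR = 40 − 0.4q. Set MR = MC: 40 − 0.4q = 9.65 + 0.08q → q_m = 63.2292.
Price p_m = 40 − 0.2·63.2292 = 27.3542; MC(q_m) = 9.65 + 0.08·63.2292 = 14.7083.
Competitive q* = 108.3929, so Δq = 45.1637; wedge = 27.3542 − 14.7083 = 12.6459.
Deadweight loss = ½ × 45.1637 × 12.6459 = 285.57.

285.57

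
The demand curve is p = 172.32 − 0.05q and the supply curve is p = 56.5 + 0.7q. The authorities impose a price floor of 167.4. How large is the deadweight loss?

1177.12

Competitive equilibrium: 172.32 − 0.05q = 56.5 + 0.7q → q* = 154.4267, p* = 164.5987.
At the floor p = 167.4, quantity demanded = (172.32 − 167.4)/0.05 = 98.4.
Sellers' marginal cost at q' = 98.4: 56.5 + 0.7·98.4 = 125.38.
Δq = 154.4267 − 98.4 = 56.0267; wedge = 167.4 − 125.38 = 42.02.
Welfare loss = ½ × 56.0267 × 42.02 = 1177.12.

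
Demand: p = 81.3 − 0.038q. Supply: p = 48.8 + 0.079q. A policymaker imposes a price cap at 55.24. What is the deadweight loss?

2253.27

Competitive equilibrium: 81.3 − 0.038q = 48.8 + 0.079q → q* = 277.77778, p* = 70.74444.
At the ceiling p = 55.24, quantity supplied = (55.24 − 48.8)/0.079 = 81.51899.
Willingness to pay at q' = 81.51899: 81.3 − 0.038·81.51899 = 78.20228.
Δq = 277.77778 − 81.51899 = 196.25879; wedge = 78.20228 − 55.24 = 22.96228.
Welfare loss = ½ × 196.25879 × 22.96228 = 2253.27.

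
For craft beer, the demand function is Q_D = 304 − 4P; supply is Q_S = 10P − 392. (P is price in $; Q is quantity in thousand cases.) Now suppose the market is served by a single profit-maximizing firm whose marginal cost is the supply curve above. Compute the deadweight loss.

In inverse form: demand P = 76 − 0.25Q, supply P = 39.2 + 0.1Q.
Competitive equilibrium: 76 − 0.25Q = 39.2 + 0.1Q → Q* = 105.14286, P* = 49.71429.
Marginal revenue: MR = 76 − 0.5Q. Set MR = MC: 76 − 0.5Q = 39.2 + 0.1Q → Q_m = 61.33333.
Price P_m = 76 − 0.25·61.33333 = 60.66667; MC(Q_m) = 39.2 + 0.1·61.33333 = 45.33333.
Competitive Q* = 105.14286, so ΔQ = 43.80953; wedge = 60.66667 − 45.33333 = 15.33334.
Welfare loss = ½ × 43.80953 × 15.33334 = $335.87 thousand.

$335.87 thousand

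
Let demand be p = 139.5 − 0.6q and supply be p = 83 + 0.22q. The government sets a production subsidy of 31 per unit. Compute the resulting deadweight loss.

585.98

Competitive equilibrium: 139.5 − 0.6q = 83 + 0.22q → q* = 68.9024, p* = 98.1585.
The subsidy lowers effective supply by 31: p = 52 + 0.22q.
New quantity: 139.5 − 0.6q = 52 + 0.22q → q' = 106.7073.
Overproduction Δq = 106.7073 − 68.9024 = 37.8049; wedge = subsidy = 31.
Welfare loss = ½ × 37.8049 × 31 = 585.98.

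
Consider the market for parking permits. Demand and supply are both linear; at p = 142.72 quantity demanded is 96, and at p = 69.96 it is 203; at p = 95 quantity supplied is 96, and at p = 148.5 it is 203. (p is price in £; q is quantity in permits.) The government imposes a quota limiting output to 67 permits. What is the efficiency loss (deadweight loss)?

£2844.98

Demand slope = (69.96 − 142.72)/(203 − 96) = −0.68, so p = 208 − 0.68q.
Supply slope = (148.5 − 95)/(203 − 96) = 0.5, so p = 47 + 0.5q.
Competitive equilibrium: 208 − 0.68q = 47 + 0.5q → q* = 136.44068, p* = 115.22034.
At q = 67: demand price = 208 − 0.68·67 = 162.44; supply price = 47 + 0.5·67 = 80.5.
Δq = 136.44068 − 67 = 69.44068; wedge = 162.44 − 80.5 = 81.94.
Welfare loss = ½ × 69.44068 × 81.94 = £2844.98.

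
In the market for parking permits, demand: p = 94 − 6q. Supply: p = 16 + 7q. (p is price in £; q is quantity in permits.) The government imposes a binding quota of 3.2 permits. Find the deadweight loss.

Competitive equilibrium: 94 − 6q = 16 + 7q → q* = 6, p* = 58.
At q = 3.2: demand price = 94 − 6·3.2 = 74.8; supply price = 16 + 7·3.2 = 38.4.
Δq = 6 − 3.2 = 2.8; wedge = 74.8 − 38.4 = 36.4.
The triangle = ½ × 2.8 × 36.4 = £50.96.

£50.96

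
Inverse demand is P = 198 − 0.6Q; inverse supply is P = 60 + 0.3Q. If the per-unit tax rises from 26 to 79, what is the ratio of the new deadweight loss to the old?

9.232

Competitive equilibrium: 198 − 0.6Q = 60 + 0.3Q → Q* = 153.3333, P* = 106.
For a per-unit tax t: ΔQ = t/0.9, so DWL = ½·t·(t/0.9) = t²/1.8.
At t = 26: DWL = 375.556. At t = 79: DWL = 3467.222.
Ratio = (79/26)² = 9.232.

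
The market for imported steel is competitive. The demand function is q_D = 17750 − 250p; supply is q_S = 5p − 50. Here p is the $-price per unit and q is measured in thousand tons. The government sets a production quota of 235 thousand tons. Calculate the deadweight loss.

In inverse form: demand p = 71 − 0.004q, supply p = 10 + 0.2q.
Competitive equilibrium: 71 − 0.004q = 10 + 0.2q → q* = 299.0196, p* = 69.8039.
At q = 235: demand price = 71 − 0.004·235 = 70.06; supply price = 10 + 0.2·235 = 57.
Δq = 299.0196 − 235 = 64.0196; wedge = 70.06 − 57 = 13.06.
Welfare loss = ½ × 64.0196 × 13.06 = $418.05 thousand.

$418.05 thousand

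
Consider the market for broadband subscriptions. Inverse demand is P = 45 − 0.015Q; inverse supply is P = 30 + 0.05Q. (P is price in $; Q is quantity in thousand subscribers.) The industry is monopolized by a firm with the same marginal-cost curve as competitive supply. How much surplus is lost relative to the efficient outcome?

Competitive equilibrium: 45 − 0.015Q = 30 + 0.05Q → Q* = 230.7692, P* = 41.5385.
Marginal revenue: MR = 45 − 0.03Q. Set MR = MC: 45 − 0.03Q = 30 + 0.05Q → Q_m = 187.5.
Price P_m = 45 − 0.015·187.5 = 42.1875; MC(Q_m) = 30 + 0.05·187.5 = 39.375.
Competitive Q* = 230.7692, so ΔQ = 43.2692; wedge = 42.1875 − 39.375 = 2.8125.
DWL = ½ × 43.2692 × 2.8125 = $60.85 thousand.

$60.85 thousand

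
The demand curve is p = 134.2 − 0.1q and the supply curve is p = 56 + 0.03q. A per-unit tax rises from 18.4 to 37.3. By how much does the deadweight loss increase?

4048.96

Competitive equilibrium: 134.2 − 0.1q = 56 + 0.03q → q* = 601.5385, p* = 74.0462.
For a per-unit tax t: Δq = t/0.13, so DWL = ½·t·(t/0.13) = t²/0.26.
At t = 18.4: DWL = 1302.154. At t = 37.3: DWL = 5351.115.
Increase = 5351.115 − 1302.154 = 4048.96.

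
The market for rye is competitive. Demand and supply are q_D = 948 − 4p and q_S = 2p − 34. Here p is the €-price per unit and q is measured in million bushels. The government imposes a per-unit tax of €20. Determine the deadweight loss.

€266.67 million

In inverse form: demand p = 237 − 0.25q, supply p = 17 + 0.5q.
Competitive equilibrium: 237 − 0.25q = 17 + 0.5q → q* = 293.3333, p* = 163.6667.
With the tax, the buyer price exceeds the seller price by 20: (237 − 0.25q) − (17 + 0.5q) = 20 → q' = 266.6667.
Δq = 293.3333 − 266.6667 = 26.6666; the wedge equals the tax, 20.
Deadweight loss = ½ × 26.6666 × 20 = €266.67 million.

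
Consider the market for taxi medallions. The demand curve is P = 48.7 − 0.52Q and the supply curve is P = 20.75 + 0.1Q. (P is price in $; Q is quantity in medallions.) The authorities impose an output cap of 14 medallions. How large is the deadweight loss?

Competitive equilibrium: 48.7 − 0.52Q = 20.75 + 0.1Q → Q* = 45.0806, P* = 25.2581.
At Q = 14: demand price = 48.7 − 0.52·14 = 41.42; supply price = 20.75 + 0.1·14 = 22.15.
ΔQ = 45.0806 − 14 = 31.0806; wedge = 41.42 − 22.15 = 19.27.
Deadweight loss = ½ × 31.0806 × 19.27 = $299.46.

$299.46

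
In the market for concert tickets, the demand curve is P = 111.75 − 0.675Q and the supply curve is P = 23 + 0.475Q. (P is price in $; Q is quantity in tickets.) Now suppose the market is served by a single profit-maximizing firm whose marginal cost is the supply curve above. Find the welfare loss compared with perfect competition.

$468.48

Competitive equilibrium: 111.75 − 0.675Q = 23 + 0.475Q → Q* = 77.1739, P* = 59.6576.
Marginal revenue: MR = 111.75 − 1.35Q. Set MR = MC: 111.75 − 1.35Q = 23 + 0.475Q → Q_m = 48.6301.
Price P_m = 111.75 − 0.675·48.6301 = 78.9247; MC(Q_m) = 23 + 0.475·48.6301 = 46.0993.
Competitive Q* = 77.1739, so ΔQ = 28.5438; wedge = 78.9247 − 46.0993 = 32.8254.
The triangle = ½ × 28.5438 × 32.8254 = $468.48.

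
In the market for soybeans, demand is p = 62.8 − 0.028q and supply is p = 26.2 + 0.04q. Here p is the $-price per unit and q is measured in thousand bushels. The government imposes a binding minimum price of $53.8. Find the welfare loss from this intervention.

Competitive equilibrium: 62.8 − 0.028q = 26.2 + 0.04q → q* = 538.2353, p* = 47.7294.
At the floor p = 53.8, quantity demanded = (62.8 − 53.8)/0.028 = 321.4286.
Sellers' marginal cost at q' = 321.4286: 26.2 + 0.04·321.4286 = 39.0571.
Δq = 538.2353 − 321.4286 = 216.8067; wedge = 53.8 − 39.0571 = 14.7429.
Deadweight loss = ½ × 216.8067 × 14.7429 = $1598.18 thousand.

$1598.18 thousand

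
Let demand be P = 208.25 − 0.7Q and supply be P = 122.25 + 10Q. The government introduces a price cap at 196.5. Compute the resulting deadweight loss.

Competitive equilibrium: 208.25 − 0.7Q = 122.25 + 10Q → Q* = 8.0374, P* = 202.6238.
At the ceiling P = 196.5, quantity supplied = (196.5 − 122.25)/10 = 7.425.
Willingness to pay at Q' = 7.425: 208.25 − 0.7·7.425 = 203.0525.
ΔQ = 8.0374 − 7.425 = 0.6124; wedge = 203.0525 − 196.5 = 6.5525.
The triangle = ½ × 0.6124 × 6.5525 = 2.01.

2.01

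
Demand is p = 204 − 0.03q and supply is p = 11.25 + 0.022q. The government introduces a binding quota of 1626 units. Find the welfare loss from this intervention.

112565.45

Competitive equilibrium: 204 − 0.03q = 11.25 + 0.022q → q* = 3706.73077, p* = 92.79808.
At q = 1626: demand price = 204 − 0.03·1626 = 155.22; supply price = 11.25 + 0.022·1626 = 47.022.
Δq = 3706.73077 − 1626 = 2080.73077; wedge = 155.22 − 47.022 = 108.198.
The triangle = ½ × 2080.73077 × 108.198 = 112565.45.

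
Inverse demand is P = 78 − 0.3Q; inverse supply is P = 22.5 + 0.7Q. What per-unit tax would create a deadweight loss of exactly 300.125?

24.5

Competitive equilibrium: 78 − 0.3Q = 22.5 + 0.7Q → Q* = 55.5, P* = 61.35.
A tax t gives ΔQ = t/1 and wedge t, so DWL = t²/2.
t²/2 = 300.125 → t² = 600.25 → t = 24.5.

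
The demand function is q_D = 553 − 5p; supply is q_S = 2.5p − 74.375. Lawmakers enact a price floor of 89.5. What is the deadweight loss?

256.67

In inverse form: demand p = 110.6 − 0.2q, supply p = 29.75 + 0.4q.
Competitive equilibrium: 110.6 − 0.2q = 29.75 + 0.4q → q* = 134.75, p* = 83.65.
At the floor p = 89.5, quantity demanded = (110.6 − 89.5)/0.2 = 105.5.
Sellers' marginal cost at q' = 105.5: 29.75 + 0.4·105.5 = 71.95.
Δq = 134.75 − 105.5 = 29.25; wedge = 89.5 − 71.95 = 17.55.
DWL = ½ × 29.25 × 17.55 = 256.67.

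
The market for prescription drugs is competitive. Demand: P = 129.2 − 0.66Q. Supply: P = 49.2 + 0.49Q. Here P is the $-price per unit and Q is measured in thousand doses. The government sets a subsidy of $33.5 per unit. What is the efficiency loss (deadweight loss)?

$487.93 thousand

Competitive equilibrium: 129.2 − 0.66Q = 49.2 + 0.49Q → Q* = 69.56522, P* = 83.28696.
The subsidy lowers effective supply by 33.5: P = 15.7 + 0.49Q.
New quantity: 129.2 − 0.66Q = 15.7 + 0.49Q → Q' = 98.69565.
Overproduction ΔQ = 98.69565 − 69.56522 = 29.13043; wedge = subsidy = 33.5.
DWL = ½ × 29.13043 × 33.5 = $487.93 thousand.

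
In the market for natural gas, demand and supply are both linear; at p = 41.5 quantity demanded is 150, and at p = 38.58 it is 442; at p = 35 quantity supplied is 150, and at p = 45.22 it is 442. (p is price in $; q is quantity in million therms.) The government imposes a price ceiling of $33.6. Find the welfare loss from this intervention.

Demand slope = (38.58 − 41.5)/(442 − 150) = −0.01, so p = 43 − 0.01q.
Supply slope = (45.22 − 35)/(442 − 150) = 0.035, so p = 29.75 + 0.035q.
Competitive equilibrium: 43 − 0.01q = 29.75 + 0.035q → q* = 294.4444, p* = 40.0556.
At the ceiling p = 33.6, quantity supplied = (33.6 − 29.75)/0.035 = 110.
Willingness to pay at q' = 110: 43 − 0.01·110 = 41.9.
Δq = 294.4444 − 110 = 184.4444; wedge = 41.9 − 33.6 = 8.3.
Welfare loss = ½ × 184.4444 × 8.3 = $765.44 million.

$765.44 million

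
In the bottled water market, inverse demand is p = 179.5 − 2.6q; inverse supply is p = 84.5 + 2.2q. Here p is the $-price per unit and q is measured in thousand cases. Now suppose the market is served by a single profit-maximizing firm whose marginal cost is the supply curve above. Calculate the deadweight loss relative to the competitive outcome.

$116.05 thousand

Competitive equilibrium: 179.5 − 2.6q = 84.5 + 2.2q → q* = 19.79167, p* = 128.04167.
Marginal revenue: MR = 179.5 − 5.2q. Set MR = MC: 179.5 − 5.2q = 84.5 + 2.2q → q_m = 12.83784.
Price p_m = 179.5 − 2.6·12.83784 = 146.12162; MC(q_m) = 84.5 + 2.2·12.83784 = 112.74325.
Competitive q* = 19.79167, so Δq = 6.95383; wedge = 146.12162 − 112.74325 = 33.37837.
Welfare loss = ½ × 6.95383 × 33.37837 = $116.05 thousand.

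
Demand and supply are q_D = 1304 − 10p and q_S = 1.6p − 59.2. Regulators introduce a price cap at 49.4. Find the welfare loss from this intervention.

In inverse form: demand p = 130.4 − 0.1q, supply p = 37 + 0.625q.
Competitive equilibrium: 130.4 − 0.1q = 37 + 0.625q → q* = 128.8276, p* = 117.5172.
At the ceiling p = 49.4, quantity supplied = (49.4 − 37)/0.625 = 19.84.
Willingness to pay at q' = 19.84: 130.4 − 0.1·19.84 = 128.416.
Δq = 128.8276 − 19.84 = 108.9876; wedge = 128.416 − 49.4 = 79.016.
Welfare loss = ½ × 108.9876 × 79.016 = 4305.88.

4305.88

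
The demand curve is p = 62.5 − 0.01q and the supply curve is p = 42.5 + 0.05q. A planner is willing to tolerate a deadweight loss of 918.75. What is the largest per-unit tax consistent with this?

Competitive equilibrium: 62.5 − 0.01q = 42.5 + 0.05q → q* = 333.3333, p* = 59.1667.
A tax t gives Δq = t/0.06 and wedge t, so DWL = t²/0.12.
t²/0.12 = 918.75 → t² = 110.25 → t = 10.5.

10.5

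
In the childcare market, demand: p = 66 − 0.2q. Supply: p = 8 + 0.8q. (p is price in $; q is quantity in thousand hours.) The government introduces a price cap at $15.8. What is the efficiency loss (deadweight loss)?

$1164.03 thousand

Competitive equilibrium: 66 − 0.2q = 8 + 0.8q → q* = 58, p* = 54.4.
At the ceiling p = 15.8, quantity supplied = (15.8 − 8)/0.8 = 9.75.
Willingness to pay at q' = 9.75: 66 − 0.2·9.75 = 64.05.
Δq = 58 − 9.75 = 48.25; wedge = 64.05 − 15.8 = 48.25.
The triangle = ½ × 48.25 × 48.25 = $1164.03 thousand.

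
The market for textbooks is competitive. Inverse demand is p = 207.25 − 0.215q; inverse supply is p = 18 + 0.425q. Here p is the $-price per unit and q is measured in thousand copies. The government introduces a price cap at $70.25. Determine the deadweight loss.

$9550.94 thousand

Competitive equilibrium: 207.25 − 0.215q = 18 + 0.425q → q* = 295.70313, p* = 143.67383.
At the ceiling p = 70.25, quantity supplied = (70.25 − 18)/0.425 = 122.94118.
Willingness to pay at q' = 122.94118: 207.25 − 0.215·122.94118 = 180.81765.
Δq = 295.70313 − 122.94118 = 172.76195; wedge = 180.81765 − 70.25 = 110.56765.
Deadweight loss = ½ × 172.76195 × 110.56765 = $9550.94 thousand.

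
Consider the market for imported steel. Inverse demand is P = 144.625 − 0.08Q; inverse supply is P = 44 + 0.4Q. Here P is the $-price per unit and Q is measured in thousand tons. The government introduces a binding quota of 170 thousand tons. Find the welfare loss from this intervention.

Competitive equilibrium: 144.625 − 0.08Q = 44 + 0.4Q → Q* = 209.6354, P* = 127.8542.
At Q = 170: demand price = 144.625 − 0.08·170 = 131.025; supply price = 44 + 0.4·170 = 112.
ΔQ = 209.6354 − 170 = 39.6354; wedge = 131.025 − 112 = 19.025.
Deadweight loss = ½ × 39.6354 × 19.025 = $377.03 thousand.

$377.03 thousand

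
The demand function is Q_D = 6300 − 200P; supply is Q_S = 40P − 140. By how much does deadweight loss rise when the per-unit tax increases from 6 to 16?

3666.67

In inverse form: demand P = 31.5 − 0.005Q, supply P = 3.5 + 0.025Q.
Competitive equilibrium: 31.5 − 0.005Q = 3.5 + 0.025Q → Q* = 933.3333, P* = 26.8333.
For a per-unit tax t: ΔQ = t/0.03, so DWL = ½·t·(t/0.03) = t²/0.06.
At t = 6: DWL = 600. At t = 16: DWL = 4266.667.
Increase = 4266.667 − 600 = 3666.67.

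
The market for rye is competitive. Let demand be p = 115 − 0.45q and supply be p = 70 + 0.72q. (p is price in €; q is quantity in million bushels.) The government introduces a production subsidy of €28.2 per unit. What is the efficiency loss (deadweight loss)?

€339.85 million

Competitive equilibrium: 115 − 0.45q = 70 + 0.72q → q* = 38.4615, p* = 97.6923.
The subsidy lowers effective supply by 28.2: p = 41.8 + 0.72q.
New quantity: 115 − 0.45q = 41.8 + 0.72q → q' = 62.5641.
Overproduction Δq = 62.5641 − 38.4615 = 24.1026; wedge = subsidy = 28.2.
Deadweight loss = ½ × 24.1026 × 28.2 = €339.85 million.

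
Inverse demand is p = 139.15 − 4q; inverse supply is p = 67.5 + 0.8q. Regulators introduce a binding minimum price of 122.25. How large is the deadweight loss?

Competitive equilibrium: 139.15 − 4q = 67.5 + 0.8q → q* = 14.9271, p* = 79.4417.
At the floor p = 122.25, quantity demanded = (139.15 − 122.25)/4 = 4.225.
Sellers' marginal cost at q' = 4.225: 67.5 + 0.8·4.225 = 70.88.
Δq = 14.9271 − 4.225 = 10.7021; wedge = 122.25 − 70.88 = 51.37.
Welfare loss = ½ × 10.7021 × 51.37 = 274.88.

274.88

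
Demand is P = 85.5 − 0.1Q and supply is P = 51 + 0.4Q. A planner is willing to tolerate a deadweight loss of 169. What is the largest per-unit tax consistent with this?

Competitive equilibrium: 85.5 − 0.1Q = 51 + 0.4Q → Q* = 69, P* = 78.6.
A tax t gives ΔQ = t/0.5 and wedge t, so DWL = t²/1.
t²/1 = 169 → t² = 169 → t = 13.

13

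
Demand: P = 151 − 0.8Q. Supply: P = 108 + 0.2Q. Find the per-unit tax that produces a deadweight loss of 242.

Competitive equilibrium: 151 − 0.8Q = 108 + 0.2Q → Q* = 43, P* = 116.6.
A tax t gives ΔQ = t/1 and wedge t, so DWL = t²/2.
t²/2 = 242 → t² = 484 → t = 22.

22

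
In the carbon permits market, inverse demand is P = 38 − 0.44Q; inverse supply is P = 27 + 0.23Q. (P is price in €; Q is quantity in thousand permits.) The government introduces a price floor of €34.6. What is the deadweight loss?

€25.30 thousand

Competitive equilibrium: 38 − 0.44Q = 27 + 0.23Q → Q* = 16.4179, P* = 30.7761.
At the floor P = 34.6, quantity demanded = (38 − 34.6)/0.44 = 7.7273.
Sellers' marginal cost at Q' = 7.7273: 27 + 0.23·7.7273 = 28.7773.
ΔQ = 16.4179 − 7.7273 = 8.6906; wedge = 34.6 − 28.7773 = 5.8227.
Deadweight loss = ½ × 8.6906 × 5.8227 = €25.30 thousand.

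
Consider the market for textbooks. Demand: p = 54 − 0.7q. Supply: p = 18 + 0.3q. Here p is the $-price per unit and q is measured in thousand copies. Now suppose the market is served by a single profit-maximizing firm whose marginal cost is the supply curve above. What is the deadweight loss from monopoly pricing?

$109.87 thousand

Competitive equilibrium: 54 − 0.7q = 18 + 0.3q → q* = 36, p* = 28.8.
Marginal revenue: MR = 54 − 1.4q. Set MR = MC: 54 − 1.4q = 18 + 0.3q → q_m = 21.1765.
Price p_m = 54 − 0.7·21.1765 = 39.1765; MC(q_m) = 18 + 0.3·21.1765 = 24.353.
Competitive q* = 36, so Δq = 14.8235; wedge = 39.1765 − 24.353 = 14.8235.
Deadweight loss = ½ × 14.8235 × 14.8235 = $109.87 thousand.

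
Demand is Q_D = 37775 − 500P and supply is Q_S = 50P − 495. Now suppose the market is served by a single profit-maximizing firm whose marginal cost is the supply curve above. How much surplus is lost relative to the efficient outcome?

In inverse form: demand P = 75.55 − 0.002Q, supply P = 9.9 + 0.02Q.
Competitive equilibrium: 75.55 − 0.002Q = 9.9 + 0.02Q → Q* = 2984.09091, P* = 69.58182.
Marginal revenue: MR = 75.55 − 0.004Q. Set MR = MC: 75.55 − 0.004Q = 9.9 + 0.02Q → Q_m = 2735.41667.
Price P_m = 75.55 − 0.002·2735.41667 = 70.07917; MC(Q_m) = 9.9 + 0.02·2735.41667 = 64.60833.
Competitive Q* = 2984.09091, so ΔQ = 248.67424; wedge = 70.07917 − 64.60833 = 5.47084.
DWL = ½ × 248.67424 × 5.47084 = 680.23.

680.23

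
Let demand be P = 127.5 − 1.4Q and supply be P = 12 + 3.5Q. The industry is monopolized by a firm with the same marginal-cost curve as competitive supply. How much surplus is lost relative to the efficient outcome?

Competitive equilibrium: 127.5 − 1.4Q = 12 + 3.5Q → Q* = 23.5714, P* = 94.5.
Marginal revenue: MR = 127.5 − 2.8Q. Set MR = MC: 127.5 − 2.8Q = 12 + 3.5Q → Q_m = 18.3333.
Price P_m = 127.5 − 1.4·18.3333 = 101.8334; MC(Q_m) = 12 + 3.5·18.3333 = 76.1666.
Competitive Q* = 23.5714, so ΔQ = 5.2381; wedge = 101.8334 − 76.1666 = 25.6668.
Deadweight loss = ½ × 5.2381 × 25.6668 = 67.22.

67.22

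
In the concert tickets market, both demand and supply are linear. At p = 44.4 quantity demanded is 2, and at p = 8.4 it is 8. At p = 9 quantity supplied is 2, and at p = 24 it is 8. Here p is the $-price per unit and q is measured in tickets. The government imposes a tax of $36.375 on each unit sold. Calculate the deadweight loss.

Demand slope = (8.4 − 44.4)/(8 − 2) = −6, so p = 56.4 − 6q.
Supply slope = (24 − 9)/(8 − 2) = 2.5, so p = 4 + 2.5q.
Competitive equilibrium: 56.4 − 6q = 4 + 2.5q → q* = 6.1647, p* = 19.4118.
With the tax, the buyer price exceeds the seller price by 36.375: (56.4 − 6q) − (4 + 2.5q) = 36.375 → q' = 1.8853.
Δq = 6.1647 − 1.8853 = 4.2794; the wedge equals the tax, 36.375.
The triangle = ½ × 4.2794 × 36.375 = $77.83.

$77.83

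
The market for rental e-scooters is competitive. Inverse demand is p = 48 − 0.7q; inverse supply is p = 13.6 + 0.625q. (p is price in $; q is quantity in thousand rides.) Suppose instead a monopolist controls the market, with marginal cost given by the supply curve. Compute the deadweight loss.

Competitive equilibrium: 48 − 0.7q = 13.6 + 0.625q → q* = 25.9623, p* = 29.8264.
Marginal revenue: MR = 48 − 1.4q. Set MR = MC: 48 − 1.4q = 13.6 + 0.625q → q_m = 16.9877.
Price p_m = 48 − 0.7·16.9877 = 36.1086; MC(q_m) = 13.6 + 0.625·16.9877 = 24.2173.
Competitive q* = 25.9623, so Δq = 8.9746; wedge = 36.1086 − 24.2173 = 11.8913.
Deadweight loss = ½ × 8.9746 × 11.8913 = $53.36 thousand.

$53.36 thousand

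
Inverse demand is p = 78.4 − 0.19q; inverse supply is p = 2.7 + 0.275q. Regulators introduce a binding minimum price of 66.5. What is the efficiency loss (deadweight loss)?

Competitive equilibrium: 78.4 − 0.19q = 2.7 + 0.275q → q* = 162.7957, p* = 47.4688.
At the floor p = 66.5, quantity demanded = (78.4 − 66.5)/0.19 = 62.6316.
Sellers' marginal cost at q' = 62.6316: 2.7 + 0.275·62.6316 = 19.9237.
Δq = 162.7957 − 62.6316 = 100.1641; wedge = 66.5 − 19.9237 = 46.5763.
The triangle = ½ × 100.1641 × 46.5763 = 2332.64.

2332.64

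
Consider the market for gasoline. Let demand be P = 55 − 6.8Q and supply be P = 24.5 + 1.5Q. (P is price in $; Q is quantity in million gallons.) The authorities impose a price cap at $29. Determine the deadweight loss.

Competitive equilibrium: 55 − 6.8Q = 24.5 + 1.5Q → Q* = 3.6747, P* = 30.012.
At the ceiling P = 29, quantity supplied = (29 − 24.5)/1.5 = 3.
Willingness to pay at Q' = 3: 55 − 6.8·3 = 34.6.
ΔQ = 3.6747 − 3 = 0.6747; wedge = 34.6 − 29 = 5.6.
Deadweight loss = ½ × 0.6747 × 5.6 = $1.89 million.

$1.89 million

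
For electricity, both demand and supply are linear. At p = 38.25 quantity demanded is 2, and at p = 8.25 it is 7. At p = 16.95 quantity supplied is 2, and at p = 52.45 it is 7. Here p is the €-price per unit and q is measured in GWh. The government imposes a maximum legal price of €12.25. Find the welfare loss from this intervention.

€34.29

Demand slope = (8.25 − 38.25)/(7 − 2) = −6, so p = 50.25 − 6q.
Supply slope = (52.45 − 16.95)/(7 − 2) = 7.1, so p = 2.75 + 7.1q.
Competitive equilibrium: 50.25 − 6q = 2.75 + 7.1q → q* = 3.626, p* = 28.4943.
At the ceiling p = 12.25, quantity supplied = (12.25 − 2.75)/7.1 = 1.338.
Willingness to pay at q' = 1.338: 50.25 − 6·1.338 = 42.222.
Δq = 3.626 − 1.338 = 2.288; wedge = 42.222 − 12.25 = 29.972.
Deadweight loss = ½ × 2.288 × 29.972 = €34.29.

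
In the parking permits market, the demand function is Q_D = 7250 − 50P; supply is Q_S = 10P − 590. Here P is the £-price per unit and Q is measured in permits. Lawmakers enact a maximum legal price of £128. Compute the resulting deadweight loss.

£42.67

In inverse form: demand P = 145 − 0.02Q, supply P = 59 + 0.1Q.
Competitive equilibrium: 145 − 0.02Q = 59 + 0.1Q → Q* = 716.6667, P* = 130.6667.
At the ceiling P = 128, quantity supplied = (128 − 59)/0.1 = 690.
Willingness to pay at Q' = 690: 145 − 0.02·690 = 131.2.
ΔQ = 716.6667 − 690 = 26.6667; wedge = 131.2 − 128 = 3.2.
Welfare loss = ½ × 26.6667 × 3.2 = £42.67.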